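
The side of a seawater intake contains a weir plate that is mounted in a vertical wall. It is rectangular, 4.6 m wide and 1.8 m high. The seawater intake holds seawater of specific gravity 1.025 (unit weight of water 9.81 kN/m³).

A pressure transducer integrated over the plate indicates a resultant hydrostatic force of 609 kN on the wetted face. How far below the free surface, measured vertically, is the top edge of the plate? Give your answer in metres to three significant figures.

d_top ≈ 6.41 m

γ = 1.025 × 9.81 = 10.05525 kN/m³.
A = 4.6 × 1.8 = 8.28 m².
From F = γ·h_c·A, the centroid depth is h_c = 609/(10.05525 × 8.28) = 7.31466 m.
The centroid lies 1.8/2 = 0.9 m below the top edge, so the top edge sits at h_top = 7.31466 − 0.9 = 6.41466 m below the surface.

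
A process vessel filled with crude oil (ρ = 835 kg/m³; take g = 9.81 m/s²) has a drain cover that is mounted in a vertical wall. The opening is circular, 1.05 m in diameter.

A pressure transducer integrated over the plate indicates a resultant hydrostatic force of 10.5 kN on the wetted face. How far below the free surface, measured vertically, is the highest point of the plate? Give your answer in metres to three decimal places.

γ = ρg = 835 × 9.81 / 1000 = 8.19135 kN/m³.
A = π(0.525)² = 0.865901 m².
From F = γ·h_c·A, the centroid depth is h_c = 10.5/(8.19135 × 0.865901) = 1.48035 m.
The centroid is at the centre, 0.525 m below the top of the plate, so the highest point sits at h_top = 1.48035 − 0.525 = 0.95535 m below the surface.

d_top ≈ 0.955 m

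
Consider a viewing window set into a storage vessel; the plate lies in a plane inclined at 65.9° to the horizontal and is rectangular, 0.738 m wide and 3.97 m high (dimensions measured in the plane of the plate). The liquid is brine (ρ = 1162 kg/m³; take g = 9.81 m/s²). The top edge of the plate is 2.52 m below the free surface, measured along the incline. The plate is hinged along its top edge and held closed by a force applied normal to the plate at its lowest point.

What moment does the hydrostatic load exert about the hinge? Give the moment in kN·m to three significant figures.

γ = ρg = 1162 × 9.81 / 1000 = 11.39922 kN/m³.
Let θ = 65.9° be the plate's angle to the horizontal; measure y along the incline from where the plane meets the free surface. Vertical depth h = y·sinθ with sinθ = 0.912834.
The centroid lies 3.97/2 = 1.985 m below the top edge, so y_c = 2.52 + 1.985 = 4.505 m and h_c = 4.505 × 0.912834 = 4.11232 m.
A = 0.738 × 3.97 = 2.92986 m².
Resultant F = γ·h_c·A = 11.39922 × 4.11232 × 2.92986 = 137.344 kN.
I_c = b·h³/12 = 0.738 × 3.97³/12 = 3.8481 m⁴.
Centre of pressure: y_p = y_c + I_c/(y_c·A) = 4.505 + 3.8481/(4.505 × 2.92986) = 4.505 + 0.291544 = 4.79654 m along the plane.
The resultant acts 1.985 + 0.291544 = 2.27654 m (along the plate) below the hinge at the top edge, so the moment about the hinge is M = F × 2.27654 = 137.344 × 2.27654 = 312.669 kN·m.

M ≈ 313 kN·m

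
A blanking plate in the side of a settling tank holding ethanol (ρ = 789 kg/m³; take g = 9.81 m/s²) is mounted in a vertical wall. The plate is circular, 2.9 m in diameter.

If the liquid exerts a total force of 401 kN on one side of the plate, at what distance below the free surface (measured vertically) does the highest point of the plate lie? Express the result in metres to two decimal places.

γ = ρg = 789 × 9.81 / 1000 = 7.74009 kN/m³.
A = π(1.45)² = 6.6052 m².
From F = γ·h_c·A, the centroid depth is h_c = 401/(7.74009 × 6.6052) = 7.84354 m.
The centroid is at the centre, 1.45 m below the top of the plate, so the highest point sits at h_top = 7.84354 − 1.45 = 6.39354 m below the surface.

d_top ≈ 6.39 m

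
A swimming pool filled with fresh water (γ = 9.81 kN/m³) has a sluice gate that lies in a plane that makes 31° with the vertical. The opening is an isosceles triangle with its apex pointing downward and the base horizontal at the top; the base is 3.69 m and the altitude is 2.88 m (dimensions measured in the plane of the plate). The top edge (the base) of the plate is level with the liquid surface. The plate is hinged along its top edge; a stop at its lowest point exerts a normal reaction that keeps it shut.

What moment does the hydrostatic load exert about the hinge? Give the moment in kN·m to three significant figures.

M ≈ 61.8 kN·m

γ = 9.81 kN/m³.
The plate makes 31° with the vertical, i.e. θ = 90° − 31° = 59° to the horizontal. Measuring y along the incline from the free-surface line, vertical depth h = y·sinθ with sinθ = 0.857167.
With the apex down, the centroid sits h/3 = 2.88/3 = 0.96 m below the base (the top edge), so y_c = 0.96 m and h_c = 0.96 × 0.857167 = 0.82288 m.
A = ½ × 3.69 × 2.88 = 5.3136 m².
Resultant F = γ·h_c·A = 9.81 × 0.82288 × 5.3136 = 42.8938 kN.
I_c = b·h³/36 = 3.69 × 2.88³/36 = 2.44851 m⁴.
Centre of pressure: y_p = y_c + I_c/(y_c·A) = 0.96 + 2.44851/(0.96 × 5.3136) = 0.96 + 0.480001 = 1.44 m along the plane.
The resultant acts 0.96 + 0.480001 = 1.44 m (along the plate) below the hinge at the top edge, so the moment about the hinge is M = F × 1.44 = 42.8938 × 1.44 = 61.7671 kN·m.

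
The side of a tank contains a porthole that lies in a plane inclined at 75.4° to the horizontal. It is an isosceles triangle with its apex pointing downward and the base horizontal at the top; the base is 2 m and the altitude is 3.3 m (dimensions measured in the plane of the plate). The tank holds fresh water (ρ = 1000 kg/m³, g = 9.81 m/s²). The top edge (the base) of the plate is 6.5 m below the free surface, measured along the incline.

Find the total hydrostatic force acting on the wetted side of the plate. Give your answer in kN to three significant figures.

γ = ρg = 1000 × 9.81 = 9810 N/m³ = 9.81 kN/m³.
Let θ = 75.4° be the plate's angle to the horizontal; measure y along the incline from where the plane meets the free surface. Vertical depth h = y·sinθ with sinθ = 0.967709.
With the apex down, the centroid sits h/3 = 3.3/3 = 1.1 m below the base (the top edge), so y_c = 6.5 + 1.1 = 7.6 m and h_c = 7.6 × 0.967709 = 7.35459 m.
A = ½ × 2 × 3.3 = 3.3 m².
Resultant F = γ·h_c·A = 9.81 × 7.35459 × 3.3 = 238.09 kN.

F ≈ 238 kN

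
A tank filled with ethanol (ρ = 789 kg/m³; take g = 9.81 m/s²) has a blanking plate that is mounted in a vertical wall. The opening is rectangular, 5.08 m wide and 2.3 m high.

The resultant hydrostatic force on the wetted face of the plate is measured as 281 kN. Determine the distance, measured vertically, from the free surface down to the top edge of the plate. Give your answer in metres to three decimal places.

d_top ≈ 1.957 m

γ = ρg = 789 × 9.81 / 1000 = 7.74009 kN/m³.
A = 5.08 × 2.3 = 11.684 m².
From F = γ·h_c·A, the centroid depth is h_c = 281/(7.74009 × 11.684) = 3.1072 m.
The centroid lies 2.3/2 = 1.15 m below the top edge, so the top edge sits at h_top = 3.1072 − 1.15 = 1.9572 m below the surface.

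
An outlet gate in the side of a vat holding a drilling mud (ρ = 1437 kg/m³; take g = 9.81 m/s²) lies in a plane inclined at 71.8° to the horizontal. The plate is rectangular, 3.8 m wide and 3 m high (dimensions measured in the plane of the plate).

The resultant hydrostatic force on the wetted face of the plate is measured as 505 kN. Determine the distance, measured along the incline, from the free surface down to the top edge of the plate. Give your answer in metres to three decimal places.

y_top ≈ 1.808 m

γ = ρg = 1437 × 9.81 / 1000 = 14.09697 kN/m³.
A = 3.8 × 3 = 11.4 m².
From F = γ·h_c·A, the centroid depth is h_c = 505/(14.09697 × 11.4) = 3.14239 m.
Let θ = 71.8° be the plate's angle to the horizontal; measure y along the incline from where the plane meets the free surface. Vertical depth h = y·sinθ with sinθ = 0.949972.
Along the incline, y_c = h_c/sinθ = 3.14239/0.949972 = 3.30788 m.
The centroid lies 3/2 = 1.5 m below the top edge, so the top edge sits at y_top = 3.30788 − 1.5 = 1.80788 m along the incline.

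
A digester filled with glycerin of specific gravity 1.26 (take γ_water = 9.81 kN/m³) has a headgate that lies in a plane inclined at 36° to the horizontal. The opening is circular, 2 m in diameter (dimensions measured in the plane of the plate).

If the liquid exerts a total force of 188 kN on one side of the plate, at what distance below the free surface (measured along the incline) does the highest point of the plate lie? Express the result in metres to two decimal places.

y_top ≈ 7.24 m

γ = 1.26 × 9.81 = 12.3606 kN/m³.
A = π(1)² = 3.14159 m².
From F = γ·h_c·A, the centroid depth is h_c = 188/(12.3606 × 3.14159) = 4.84138 m.
Let θ = 36° be the plate's angle to the horizontal; measure y along the incline from where the plane meets the free surface. Vertical depth h = y·sinθ with sinθ = 0.587785.
Along the incline, y_c = h_c/sinθ = 4.84138/0.587785 = 8.23665 m.
The centroid is at the centre, 1 m below the top of the plate, so the highest point sits at y_top = 8.23665 − 1 = 7.23665 m along the incline.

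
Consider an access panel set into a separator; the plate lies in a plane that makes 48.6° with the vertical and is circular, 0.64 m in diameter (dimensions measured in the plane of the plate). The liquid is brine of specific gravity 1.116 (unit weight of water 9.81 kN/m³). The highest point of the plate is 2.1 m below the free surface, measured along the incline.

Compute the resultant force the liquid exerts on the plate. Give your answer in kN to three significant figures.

F ≈ 5.64 kN

γ = 1.116 × 9.81 = 10.94796 kN/m³.
The plate makes 48.6° with the vertical, i.e. θ = 90° − 48.6° = 41.4° to the horizontal. Measuring y along the incline from the free-surface line, vertical depth h = y·sinθ with sinθ = 0.661312.
The centroid is at the centre, 0.32 m below the top of the plate, so y_c = 2.1 + 0.32 = 2.42 m and h_c = 2.42 × 0.661312 = 1.60038 m.
A = π(0.32)² = 0.321699 m².
Resultant F = γ·h_c·A = 10.94796 × 1.60038 × 0.321699 = 5.63645 kN.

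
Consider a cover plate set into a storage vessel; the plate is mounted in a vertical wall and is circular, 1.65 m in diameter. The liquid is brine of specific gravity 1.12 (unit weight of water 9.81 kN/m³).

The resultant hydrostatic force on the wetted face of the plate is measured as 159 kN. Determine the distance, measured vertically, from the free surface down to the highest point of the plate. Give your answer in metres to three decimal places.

γ = 1.12 × 9.81 = 10.9872 kN/m³.
A = π(0.825)² = 2.13825 m².
From F = γ·h_c·A, the centroid depth is h_c = 159/(10.9872 × 2.13825) = 6.76786 m.
The centroid is at the centre, 0.825 m below the top of the plate, so the highest point sits at h_top = 6.76786 − 0.825 = 5.94286 m below the surface.

d_top ≈ 5.943 m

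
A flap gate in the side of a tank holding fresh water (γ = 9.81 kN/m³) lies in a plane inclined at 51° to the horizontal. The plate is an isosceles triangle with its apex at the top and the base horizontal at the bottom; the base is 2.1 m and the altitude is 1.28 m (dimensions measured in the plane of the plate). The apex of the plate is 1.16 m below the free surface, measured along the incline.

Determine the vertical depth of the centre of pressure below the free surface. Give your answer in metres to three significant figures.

γ = 9.81 kN/m³.
Let θ = 51° be the plate's angle to the horizontal; measure y along the incline from where the plane meets the free surface. Vertical depth h = y·sinθ with sinθ = 0.777146.
With the apex up, the centroid sits 2h/3 = 2 × 1.28/3 = 0.853333 m below the apex, so y_c = 1.16 + 0.853333 = 2.01333 m and h_c = 2.01333 × 0.777146 = 1.56465 m.
A = ½ × 2.1 × 1.28 = 1.344 m².
Resultant F = γ·h_c·A = 9.81 × 1.56465 × 1.344 = 20.6293 kN.
I_c = b·h³/36 = 2.1 × 1.28³/36 = 0.122334 m⁴.
Centre of pressure: y_p = y_c + I_c/(y_c·A) = 2.01333 + 0.122334/(2.01333 × 1.344) = 2.01333 + 0.0452098 = 2.05854 m along the plane.
Vertically, h_p = y_p·sinθ = 2.05854 × 0.777146 = 1.59979 m.

h_p = 1.60 m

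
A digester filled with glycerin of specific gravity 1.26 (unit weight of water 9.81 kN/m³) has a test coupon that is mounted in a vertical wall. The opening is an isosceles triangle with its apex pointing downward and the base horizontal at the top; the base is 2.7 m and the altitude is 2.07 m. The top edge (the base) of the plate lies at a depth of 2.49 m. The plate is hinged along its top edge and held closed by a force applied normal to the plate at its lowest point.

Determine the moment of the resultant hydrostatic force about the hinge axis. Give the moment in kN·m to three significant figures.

M ≈ 84.0 kN·m

γ = 1.26 × 9.81 = 12.3606 kN/m³.
With the apex down, the centroid sits h/3 = 2.07/3 = 0.69 m below the base (the top edge), so the centroid depth is h_c = 2.49 + 0.69 = 3.18 m.
A = ½ × 2.7 × 2.07 = 2.7945 m².
Resultant F = γ·h_c·A = 12.3606 × 3.18 × 2.7945 = 109.843 kN.
I_c = b·h³/36 = 2.7 × 2.07³/36 = 0.665231 m⁴.
Centre of pressure: y_p = y_c + I_c/(y_c·A) = 3.18 + 0.665231/(3.18 × 2.7945) = 3.18 + 0.0748585 = 3.25486 m along the plane.
The resultant acts 0.69 + 0.0748585 = 0.764858 m (along the plate) below the hinge at the top edge, so the moment about the hinge is M = F × 0.764858 = 109.843 × 0.764858 = 84.0143 kN·m.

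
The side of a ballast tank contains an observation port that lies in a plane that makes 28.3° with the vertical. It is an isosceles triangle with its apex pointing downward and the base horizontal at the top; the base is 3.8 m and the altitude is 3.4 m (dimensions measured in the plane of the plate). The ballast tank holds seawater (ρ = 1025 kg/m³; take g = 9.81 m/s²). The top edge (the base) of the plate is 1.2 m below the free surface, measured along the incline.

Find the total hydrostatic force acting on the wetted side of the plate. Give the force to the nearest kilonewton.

F ≈ 133 kN

γ = ρg = 1025 × 9.81 / 1000 = 10.05525 kN/m³.
The plate makes 28.3° with the vertical, i.e. θ = 90° − 28.3° = 61.7° to the horizontal. Measuring y along the incline from the free-surface line, vertical depth h = y·sinθ with sinθ = 0.880477.
With the apex down, the centroid sits h/3 = 3.4/3 = 1.13333 m below the base (the top edge), so y_c = 1.2 + 1.13333 = 2.33333 m and h_c = 2.33333 × 0.880477 = 2.05444 m.
A = ½ × 3.8 × 3.4 = 6.46 m².
Resultant F = γ·h_c·A = 10.05525 × 2.05444 × 6.46 = 133.45 kN.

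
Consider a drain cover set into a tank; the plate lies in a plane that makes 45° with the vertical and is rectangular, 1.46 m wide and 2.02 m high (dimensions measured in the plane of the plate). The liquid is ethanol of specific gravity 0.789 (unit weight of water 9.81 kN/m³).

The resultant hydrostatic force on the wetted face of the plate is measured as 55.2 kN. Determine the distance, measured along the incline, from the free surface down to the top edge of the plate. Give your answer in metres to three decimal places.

γ = 0.789 × 9.81 = 7.74009 kN/m³.
A = 1.46 × 2.02 = 2.9492 m².
From F = γ·h_c·A, the centroid depth is h_c = 55.2/(7.74009 × 2.9492) = 2.41818 m.
The plate makes 45° with the vertical, i.e. θ = 90° − 45° = 45° to the horizontal. Measuring y along the incline from the free-surface line, vertical depth h = y·sinθ with sinθ = 0.707107.
Along the incline, y_c = h_c/sinθ = 2.41818/0.707107 = 3.41982 m.
The centroid lies 2.02/2 = 1.01 m below the top edge, so the top edge sits at y_top = 3.41982 − 1.01 = 2.40982 m along the incline.

y_top ≈ 2.410 m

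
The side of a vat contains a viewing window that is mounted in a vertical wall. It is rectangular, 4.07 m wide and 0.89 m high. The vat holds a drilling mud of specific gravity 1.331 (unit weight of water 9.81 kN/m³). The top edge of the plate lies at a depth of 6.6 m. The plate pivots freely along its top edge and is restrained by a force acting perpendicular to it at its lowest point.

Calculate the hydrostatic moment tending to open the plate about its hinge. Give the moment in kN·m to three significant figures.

γ = 1.331 × 9.81 = 13.05711 kN/m³.
The centroid lies 0.89/2 = 0.445 m below the top edge, so the centroid depth is h_c = 6.6 + 0.445 = 7.045 m.
A = 4.07 × 0.89 = 3.6223 m².
Resultant F = γ·h_c·A = 13.05711 × 7.045 × 3.6223 = 333.206 kN.
I_c = b·h³/12 = 4.07 × 0.89³/12 = 0.239102 m⁴.
Centre of pressure: y_p = y_c + I_c/(y_c·A) = 7.045 + 0.239102/(7.045 × 3.6223) = 7.045 + 0.00936953 = 7.05437 m along the plane.
The resultant acts 0.445 + 0.00936953 = 0.45437 m (along the plate) below the hinge at the top edge, so the moment about the hinge is M = F × 0.45437 = 333.206 × 0.45437 = 151.399 kN·m.

M ≈ 151 kN·m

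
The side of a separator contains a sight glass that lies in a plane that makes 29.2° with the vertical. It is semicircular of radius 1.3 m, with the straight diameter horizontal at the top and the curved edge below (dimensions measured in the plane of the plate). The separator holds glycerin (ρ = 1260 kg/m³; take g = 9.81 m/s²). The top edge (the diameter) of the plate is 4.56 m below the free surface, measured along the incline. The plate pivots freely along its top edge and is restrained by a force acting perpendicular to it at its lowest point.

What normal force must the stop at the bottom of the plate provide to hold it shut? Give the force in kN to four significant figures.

γ = ρg = 1260 × 9.81 / 1000 = 12.3606 kN/m³.
The plate makes 29.2° with the vertical, i.e. θ = 90° − 29.2° = 60.8° to the horizontal. Measuring y along the incline from the free-surface line, vertical depth h = y·sinθ with sinθ = 0.872922.
The centroid of a semicircle lies 4r/(3π) = 0.551737 m from the diameter, here below the top edge, so y_c = 4.56 + 0.551737 = 5.11174 m and h_c = 5.11174 × 0.872922 = 4.46215 m.
A = πr²/2 = π × 1.3²/2 = 2.65465 m².
Resultant F = γ·h_c·A = 12.3606 × 4.46215 × 2.65465 = 146.417 kN.
I_c = (π/8 − 8/(9π))·r⁴ = 0.109757 × 1.3⁴ = 0.313477 m⁴.
Centre of pressure: y_p = y_c + I_c/(y_c·A) = 5.11174 + 0.313477/(5.11174 × 2.65465) = 5.11174 + 0.0231009 = 5.13484 m along the plane.
The resultant acts 0.551737 + 0.0231009 = 0.574838 m (along the plate) below the hinge at the top edge, so the moment about the hinge is M = F × 0.574838 = 146.417 × 0.574838 = 84.1661 kN·m.
A normal force at the bottom, 1.3 m from the hinge, must supply this moment: P = 84.1661/1.3 = 64.7432 kN.

P ≈ 64.74 kN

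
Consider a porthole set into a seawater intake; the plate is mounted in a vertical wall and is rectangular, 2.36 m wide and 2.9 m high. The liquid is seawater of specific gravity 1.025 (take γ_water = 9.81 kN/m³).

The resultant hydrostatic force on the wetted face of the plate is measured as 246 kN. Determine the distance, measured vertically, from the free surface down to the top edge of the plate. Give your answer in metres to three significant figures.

γ = 1.025 × 9.81 = 10.05525 kN/m³.
A = 2.36 × 2.9 = 6.844 m².
From F = γ·h_c·A, the centroid depth is h_c = 246/(10.05525 × 6.844) = 3.57464 m.
The centroid lies 2.9/2 = 1.45 m below the top edge, so the top edge sits at h_top = 3.57464 − 1.45 = 2.12464 m below the surface.

d_top ≈ 2.12 m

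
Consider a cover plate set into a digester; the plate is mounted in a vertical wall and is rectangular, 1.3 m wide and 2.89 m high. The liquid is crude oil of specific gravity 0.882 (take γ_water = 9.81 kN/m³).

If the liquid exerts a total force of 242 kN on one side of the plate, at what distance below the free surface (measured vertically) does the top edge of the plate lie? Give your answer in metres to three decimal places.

d_top ≈ 6.000 m

γ = 0.882 × 9.81 = 8.65242 kN/m³.
A = 1.3 × 2.89 = 3.757 m².
From F = γ·h_c·A, the centroid depth is h_c = 242/(8.65242 × 3.757) = 7.44452 m.
The centroid lies 2.89/2 = 1.445 m below the top edge, so the top edge sits at h_top = 7.44452 − 1.445 = 5.99952 m below the surface.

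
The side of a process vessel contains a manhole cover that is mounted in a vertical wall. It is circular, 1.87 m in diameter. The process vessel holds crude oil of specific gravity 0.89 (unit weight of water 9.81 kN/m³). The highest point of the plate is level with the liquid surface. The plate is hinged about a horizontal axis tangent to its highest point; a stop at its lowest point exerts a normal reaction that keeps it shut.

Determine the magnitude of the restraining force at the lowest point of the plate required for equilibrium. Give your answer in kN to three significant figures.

γ = 0.89 × 9.81 = 8.7309 kN/m³.
The centroid is at the centre, 0.935 m below the top of the plate, so the centroid depth is h_c = 0.935 m.
A = π(0.935)² = 2.74646 m².
Resultant F = γ·h_c·A = 8.7309 × 0.935 × 2.74646 = 22.4204 kN.
I_c = πr⁴/4 = π × 0.935⁴/4 = 0.600256 m⁴.
Centre of pressure: y_p = y_c + I_c/(y_c·A) = 0.935 + 0.600256/(0.935 × 2.74646) = 0.935 + 0.23375 = 1.16875 m along the plane.
The resultant acts 0.935 + 0.23375 = 1.16875 m (along the plate) below the hinge at the top edge, so the moment about the hinge is M = F × 1.16875 = 22.4204 × 1.16875 = 26.2038 kN·m.
A normal force at the bottom, 1.87 m from the hinge, must supply this moment: P = 26.2038/1.87 = 14.0127 kN.

P ≈ 14.0 kN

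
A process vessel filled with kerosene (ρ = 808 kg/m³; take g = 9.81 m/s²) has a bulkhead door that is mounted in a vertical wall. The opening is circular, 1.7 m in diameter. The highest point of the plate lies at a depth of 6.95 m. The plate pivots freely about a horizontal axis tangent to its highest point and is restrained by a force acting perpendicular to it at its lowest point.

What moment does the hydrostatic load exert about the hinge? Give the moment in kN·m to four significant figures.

γ = ρg = 808 × 9.81 / 1000 = 7.92648 kN/m³.
The centroid is at the centre, 0.85 m below the top of the plate, so the centroid depth is h_c = 6.95 + 0.85 = 7.8 m.
A = π(0.85)² = 2.2698 m².
Resultant F = γ·h_c·A = 7.92648 × 7.8 × 2.2698 = 140.334 kN.
I_c = πr⁴/4 = π × 0.85⁴/4 = 0.409983 m⁴.
Centre of pressure: y_p = y_c + I_c/(y_c·A) = 7.8 + 0.409983/(7.8 × 2.2698) = 7.8 + 0.0231571 = 7.82316 m along the plane.
The resultant acts 0.85 + 0.0231571 = 0.873157 m (along the plate) below the hinge at the top edge, so the moment about the hinge is M = F × 0.873157 = 140.334 × 0.873157 = 122.534 kN·m.

M ≈ 122.5 kN·m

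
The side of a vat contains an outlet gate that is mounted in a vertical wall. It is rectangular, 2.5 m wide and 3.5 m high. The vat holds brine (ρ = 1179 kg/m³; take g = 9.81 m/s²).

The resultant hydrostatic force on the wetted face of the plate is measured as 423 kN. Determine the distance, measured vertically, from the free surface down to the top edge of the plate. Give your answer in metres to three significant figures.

d_top ≈ 2.43 m

γ = ρg = 1179 × 9.81 / 1000 = 11.56599 kN/m³.
A = 2.5 × 3.5 = 8.75 m².
From F = γ·h_c·A, the centroid depth is h_c = 423/(11.56599 × 8.75) = 4.17974 m.
The centroid lies 3.5/2 = 1.75 m below the top edge, so the top edge sits at h_top = 4.17974 − 1.75 = 2.42974 m below the surface.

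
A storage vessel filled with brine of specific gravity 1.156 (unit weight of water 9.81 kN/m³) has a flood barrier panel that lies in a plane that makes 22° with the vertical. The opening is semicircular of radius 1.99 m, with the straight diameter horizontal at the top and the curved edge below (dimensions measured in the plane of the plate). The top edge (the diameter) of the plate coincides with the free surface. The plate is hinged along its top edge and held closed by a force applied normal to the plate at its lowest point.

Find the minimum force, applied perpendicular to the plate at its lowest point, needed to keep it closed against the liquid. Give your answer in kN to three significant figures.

γ = 1.156 × 9.81 = 11.34036 kN/m³.
The plate makes 22° with the vertical, i.e. θ = 90° − 22° = 68° to the horizontal. Measuring y along the incline from the free-surface line, vertical depth h = y·sinθ with sinθ = 0.927184.
The centroid of a semicircle lies 4r/(3π) = 0.844582 m from the diameter, here below the top edge, so y_c = 0.844582 m and h_c = 0.844582 × 0.927184 = 0.783083 m.
A = πr²/2 = π × 1.99²/2 = 6.22051 m².
Resultant F = γ·h_c·A = 11.34036 × 0.783083 × 6.22051 = 55.2409 kN.
I_c = (π/8 − 8/(9π))·r⁴ = 0.109757 × 1.99⁴ = 1.72125 m⁴.
Centre of pressure: y_p = y_c + I_c/(y_c·A) = 0.844582 + 1.72125/(0.844582 × 6.22051) = 0.844582 + 0.327624 = 1.17221 m along the plane.
The resultant acts 0.844582 + 0.327624 = 1.17221 m (along the plate) below the hinge at the top edge, so the moment about the hinge is M = F × 1.17221 = 55.2409 × 1.17221 = 64.7539 kN·m.
A normal force at the bottom, 1.99 m from the hinge, must supply this moment: P = 64.7539/1.99 = 32.5396 kN.

P ≈ 32.5 kN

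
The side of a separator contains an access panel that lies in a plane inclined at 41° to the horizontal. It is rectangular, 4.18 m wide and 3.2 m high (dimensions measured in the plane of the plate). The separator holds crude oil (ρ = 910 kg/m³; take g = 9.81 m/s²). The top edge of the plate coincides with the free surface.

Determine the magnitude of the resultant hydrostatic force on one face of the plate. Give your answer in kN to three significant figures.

γ = ρg = 910 × 9.81 / 1000 = 8.9271 kN/m³.
Let θ = 41° be the plate's angle to the horizontal; measure y along the incline from where the plane meets the free surface. Vertical depth h = y·sinθ with sinθ = 0.656059.
The centroid lies 3.2/2 = 1.6 m below the top edge, so y_c = 1.6 m and h_c = 1.6 × 0.656059 = 1.04969 m.
A = 4.18 × 3.2 = 13.376 m².
Resultant F = γ·h_c·A = 8.9271 × 1.04969 × 13.376 = 125.342 kN.

F ≈ 125 kN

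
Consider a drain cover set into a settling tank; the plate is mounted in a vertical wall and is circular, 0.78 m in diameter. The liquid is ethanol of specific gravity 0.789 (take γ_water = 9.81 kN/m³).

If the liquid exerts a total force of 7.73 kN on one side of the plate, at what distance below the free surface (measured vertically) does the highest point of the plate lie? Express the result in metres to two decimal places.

d_top ≈ 1.70 m

γ = 0.789 × 9.81 = 7.74009 kN/m³.
A = π(0.39)² = 0.477836 m².
From F = γ·h_c·A, the centroid depth is h_c = 7.73/(7.74009 × 0.477836) = 2.09004 m.
The centroid is at the centre, 0.39 m below the top of the plate, so the highest point sits at h_top = 2.09004 − 0.39 = 1.70004 m below the surface.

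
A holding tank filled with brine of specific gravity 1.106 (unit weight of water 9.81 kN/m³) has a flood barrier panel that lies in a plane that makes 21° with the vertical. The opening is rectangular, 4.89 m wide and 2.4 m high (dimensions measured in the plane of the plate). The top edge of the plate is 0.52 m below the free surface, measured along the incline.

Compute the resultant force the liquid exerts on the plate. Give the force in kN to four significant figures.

F ≈ 204.5 kN

γ = 1.106 × 9.81 = 10.84986 kN/m³.
The plate makes 21° with the vertical, i.e. θ = 90° − 21° = 69° to the horizontal. Measuring y along the incline from the free-surface line, vertical depth h = y·sinθ with sinθ = 0.933580.
The centroid lies 2.4/2 = 1.2 m below the top edge, so y_c = 0.52 + 1.2 = 1.72 m and h_c = 1.72 × 0.933580 = 1.60576 m.
A = 4.89 × 2.4 = 11.736 m².
Resultant F = γ·h_c·A = 10.84986 × 1.60576 × 11.736 = 204.468 kN.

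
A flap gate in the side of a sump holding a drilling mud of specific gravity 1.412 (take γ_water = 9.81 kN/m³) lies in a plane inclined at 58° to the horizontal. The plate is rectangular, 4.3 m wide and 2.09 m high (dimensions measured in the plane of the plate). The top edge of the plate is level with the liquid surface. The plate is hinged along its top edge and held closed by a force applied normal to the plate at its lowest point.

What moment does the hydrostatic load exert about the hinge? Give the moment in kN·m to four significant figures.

M ≈ 153.7 kN·m

γ = 1.412 × 9.81 = 13.85172 kN/m³.
Let θ = 58° be the plate's angle to the horizontal; measure y along the incline from where the plane meets the free surface. Vertical depth h = y·sinθ with sinθ = 0.848048.
The centroid lies 2.09/2 = 1.045 m below the top edge, so y_c = 1.045 m and h_c = 1.045 × 0.848048 = 0.88621 m.
A = 4.3 × 2.09 = 8.987 m².
Resultant F = γ·h_c·A = 13.85172 × 0.88621 × 8.987 = 110.32 kN.
I_c = b·h³/12 = 4.3 × 2.09³/12 = 3.27134 m⁴.
Centre of pressure: y_p = y_c + I_c/(y_c·A) = 1.045 + 3.27134/(1.045 × 8.987) = 1.045 + 0.348333 = 1.39333 m along the plane.
The resultant acts 1.045 + 0.348333 = 1.39333 m (along the plate) below the hinge at the top edge, so the moment about the hinge is M = F × 1.39333 = 110.32 × 1.39333 = 153.712 kN·m.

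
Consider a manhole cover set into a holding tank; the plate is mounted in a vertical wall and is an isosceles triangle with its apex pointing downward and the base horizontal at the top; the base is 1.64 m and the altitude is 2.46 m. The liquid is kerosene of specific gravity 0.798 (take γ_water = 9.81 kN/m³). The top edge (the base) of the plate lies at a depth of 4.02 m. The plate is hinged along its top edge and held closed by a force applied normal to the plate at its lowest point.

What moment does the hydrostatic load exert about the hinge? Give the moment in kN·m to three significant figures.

γ = 0.798 × 9.81 = 7.82838 kN/m³.
With the apex down, the centroid sits h/3 = 2.46/3 = 0.82 m below the base (the top edge), so the centroid depth is h_c = 4.02 + 0.82 = 4.84 m.
A = ½ × 1.64 × 2.46 = 2.0172 m².
Resultant F = γ·h_c·A = 7.82838 × 4.84 × 2.0172 = 76.4304 kN.
I_c = b·h³/36 = 1.64 × 2.46³/36 = 0.678183 m⁴.
Centre of pressure: y_p = y_c + I_c/(y_c·A) = 4.84 + 0.678183/(4.84 × 2.0172) = 4.84 + 0.0694628 = 4.90946 m along the plane.
The resultant acts 0.82 + 0.0694628 = 0.889463 m (along the plate) below the hinge at the top edge, so the moment about the hinge is M = F × 0.889463 = 76.4304 × 0.889463 = 67.982 kN·m.

M ≈ 68.0 kN·m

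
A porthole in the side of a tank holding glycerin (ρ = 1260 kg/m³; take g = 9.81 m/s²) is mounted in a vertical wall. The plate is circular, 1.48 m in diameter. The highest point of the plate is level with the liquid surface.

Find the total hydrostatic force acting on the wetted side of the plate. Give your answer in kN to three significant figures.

γ = ρg = 1260 × 9.81 / 1000 = 12.3606 kN/m³.
The centroid is at the centre, 0.74 m below the top of the plate, so the centroid depth is h_c = 0.74 m.
A = π(0.74)² = 1.72034 m².
Resultant F = γ·h_c·A = 12.3606 × 0.74 × 1.72034 = 15.7357 kN.

F ≈ 15.7 kN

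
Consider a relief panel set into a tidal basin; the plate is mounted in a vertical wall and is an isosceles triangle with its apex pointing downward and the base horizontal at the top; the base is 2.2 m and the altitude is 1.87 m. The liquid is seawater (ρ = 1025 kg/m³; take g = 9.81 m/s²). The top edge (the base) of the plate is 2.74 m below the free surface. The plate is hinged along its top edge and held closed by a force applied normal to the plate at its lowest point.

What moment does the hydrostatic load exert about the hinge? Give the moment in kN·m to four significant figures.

M ≈ 47.38 kN·m

γ = ρg = 1025 × 9.81 / 1000 = 10.05525 kN/m³.
With the apex down, the centroid sits h/3 = 1.87/3 = 0.623333 m below the base (the top edge), so the centroid depth is h_c = 2.74 + 0.623333 = 3.36333 m.
A = ½ × 2.2 × 1.87 = 2.057 m².
Resultant F = γ·h_c·A = 10.05525 × 3.36333 × 2.057 = 69.5659 kN.
I_c = b·h³/36 = 2.2 × 1.87³/36 = 0.399618 m⁴.
Centre of pressure: y_p = y_c + I_c/(y_c·A) = 3.36333 + 0.399618/(3.36333 × 2.057) = 3.36333 + 0.0577619 = 3.42109 m along the plane.
The resultant acts 0.623333 + 0.0577619 = 0.681095 m (along the plate) below the hinge at the top edge, so the moment about the hinge is M = F × 0.681095 = 69.5659 × 0.681095 = 47.381 kN·m.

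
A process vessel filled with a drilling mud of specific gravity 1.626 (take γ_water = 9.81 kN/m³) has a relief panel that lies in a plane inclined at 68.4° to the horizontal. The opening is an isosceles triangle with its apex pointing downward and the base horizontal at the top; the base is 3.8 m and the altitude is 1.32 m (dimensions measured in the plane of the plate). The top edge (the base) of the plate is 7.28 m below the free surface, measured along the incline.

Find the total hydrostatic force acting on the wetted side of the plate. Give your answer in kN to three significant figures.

F ≈ 287 kN

γ = 1.626 × 9.81 = 15.95106 kN/m³.
Let θ = 68.4° be the plate's angle to the horizontal; measure y along the incline from where the plane meets the free surface. Vertical depth h = y·sinθ with sinθ = 0.929776.
With the apex down, the centroid sits h/3 = 1.32/3 = 0.44 m below the base (the top edge), so y_c = 7.28 + 0.44 = 7.72 m and h_c = 7.72 × 0.929776 = 7.17787 m.
A = ½ × 3.8 × 1.32 = 2.508 m².
Resultant F = γ·h_c·A = 15.95106 × 7.17787 × 2.508 = 287.153 kN.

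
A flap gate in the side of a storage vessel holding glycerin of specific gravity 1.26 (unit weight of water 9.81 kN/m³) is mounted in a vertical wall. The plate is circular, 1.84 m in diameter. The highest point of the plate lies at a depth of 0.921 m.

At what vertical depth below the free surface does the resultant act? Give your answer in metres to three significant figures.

γ = 1.26 × 9.81 = 12.3606 kN/m³.
The centroid is at the centre, 0.92 m below the top of the plate, so the centroid depth is h_c = 0.921 + 0.92 = 1.841 m.
A = π(0.92)² = 2.65904 m².
Resultant F = γ·h_c·A = 12.3606 × 1.841 × 2.65904 = 60.5088 kN.
I_c = πr⁴/4 = π × 0.92⁴/4 = 0.562654 m⁴.
Centre of pressure: y_p = y_c + I_c/(y_c·A) = 1.841 + 0.562654/(1.841 × 2.65904) = 1.841 + 0.114938 = 1.95594 m along the plane.

h_p = 1.96 m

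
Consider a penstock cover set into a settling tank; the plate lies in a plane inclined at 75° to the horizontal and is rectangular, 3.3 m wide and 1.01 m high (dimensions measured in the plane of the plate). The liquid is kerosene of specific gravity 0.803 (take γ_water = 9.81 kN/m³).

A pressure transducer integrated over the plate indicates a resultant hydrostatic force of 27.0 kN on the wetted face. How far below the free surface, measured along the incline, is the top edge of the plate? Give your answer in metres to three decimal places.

γ = 0.803 × 9.81 = 7.87743 kN/m³.
A = 3.3 × 1.01 = 3.333 m².
From F = γ·h_c·A, the centroid depth is h_c = 27.0/(7.87743 × 3.333) = 1.02836 m.
Let θ = 75° be the plate's angle to the horizontal; measure y along the incline from where the plane meets the free surface. Vertical depth h = y·sinθ with sinθ = 0.965926.
Along the incline, y_c = h_c/sinθ = 1.02836/0.965926 = 1.06464 m.
The centroid lies 1.01/2 = 0.505 m below the top edge, so the top edge sits at y_top = 1.06464 − 0.505 = 0.55964 m along the incline.

y_top ≈ 0.560 m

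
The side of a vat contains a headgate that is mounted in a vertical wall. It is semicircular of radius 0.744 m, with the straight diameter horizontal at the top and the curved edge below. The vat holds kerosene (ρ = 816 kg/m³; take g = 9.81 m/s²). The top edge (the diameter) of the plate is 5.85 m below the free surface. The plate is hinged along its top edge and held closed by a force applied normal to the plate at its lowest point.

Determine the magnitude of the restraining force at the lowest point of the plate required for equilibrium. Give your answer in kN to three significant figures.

P ≈ 18.6 kN

γ = ρg = 816 × 9.81 / 1000 = 8.00496 kN/m³.
The centroid of a semicircle lies 4r/(3π) = 0.315763 m from the diameter, here below the top edge, so the centroid depth is h_c = 5.85 + 0.315763 = 6.16576 m.
A = πr²/2 = π × 0.744²/2 = 0.869492 m².
Resultant F = γ·h_c·A = 8.00496 × 6.16576 × 0.869492 = 42.9152 kN.
I_c = (π/8 − 8/(9π))·r⁴ = 0.109757 × 0.744⁴ = 0.0336298 m⁴.
Centre of pressure: y_p = y_c + I_c/(y_c·A) = 6.16576 + 0.0336298/(6.16576 × 0.869492) = 6.16576 + 0.00627295 = 6.17203 m along the plane.
The resultant acts 0.315763 + 0.00627295 = 0.322036 m (along the plate) below the hinge at the top edge, so the moment about the hinge is M = F × 0.322036 = 42.9152 × 0.322036 = 13.8202 kN·m.
A normal force at the bottom, 0.744 m from the hinge, must supply this moment: P = 13.8202/0.744 = 18.5755 kN.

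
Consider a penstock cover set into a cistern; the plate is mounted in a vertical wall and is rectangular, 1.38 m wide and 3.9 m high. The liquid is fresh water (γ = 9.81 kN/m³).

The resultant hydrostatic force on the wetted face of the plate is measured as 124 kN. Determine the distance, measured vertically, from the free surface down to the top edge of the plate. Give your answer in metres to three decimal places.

γ = 9.81 kN/m³.
A = 1.38 × 3.9 = 5.382 m².
From F = γ·h_c·A, the centroid depth is h_c = 124/(9.81 × 5.382) = 2.3486 m.
The centroid lies 3.9/2 = 1.95 m below the top edge, so the top edge sits at h_top = 2.3486 − 1.95 = 0.3986 m below the surface.

d_top ≈ 0.399 m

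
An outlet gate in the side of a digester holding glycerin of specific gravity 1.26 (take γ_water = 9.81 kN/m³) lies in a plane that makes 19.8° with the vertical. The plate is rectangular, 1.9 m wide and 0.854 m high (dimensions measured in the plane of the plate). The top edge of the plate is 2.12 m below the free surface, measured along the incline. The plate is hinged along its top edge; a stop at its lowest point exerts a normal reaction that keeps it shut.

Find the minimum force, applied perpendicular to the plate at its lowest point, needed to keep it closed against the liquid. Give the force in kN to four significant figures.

P ≈ 25.37 kN

γ = 1.26 × 9.81 = 12.3606 kN/m³.
The plate makes 19.8° with the vertical, i.e. θ = 90° − 19.8° = 70.2° to the horizontal. Measuring y along the incline from the free-surface line, vertical depth h = y·sinθ with sinθ = 0.940881.
The centroid lies 0.854/2 = 0.427 m below the top edge, so y_c = 2.12 + 0.427 = 2.547 m and h_c = 2.547 × 0.940881 = 2.39642 m.
A = 1.9 × 0.854 = 1.6226 m².
Resultant F = γ·h_c·A = 12.3606 × 2.39642 × 1.6226 = 48.0633 kN.
I_c = b·h³/12 = 1.9 × 0.854³/12 = 0.0986157 m⁴.
Centre of pressure: y_p = y_c + I_c/(y_c·A) = 2.547 + 0.0986157/(2.547 × 1.6226) = 2.547 + 0.0238619 = 2.57086 m along the plane.
The resultant acts 0.427 + 0.0238619 = 0.450862 m (along the plate) below the hinge at the top edge, so the moment about the hinge is M = F × 0.450862 = 48.0633 × 0.450862 = 21.6699 kN·m.
A normal force at the bottom, 0.854 m from the hinge, must supply this moment: P = 21.6699/0.854 = 25.3746 kN.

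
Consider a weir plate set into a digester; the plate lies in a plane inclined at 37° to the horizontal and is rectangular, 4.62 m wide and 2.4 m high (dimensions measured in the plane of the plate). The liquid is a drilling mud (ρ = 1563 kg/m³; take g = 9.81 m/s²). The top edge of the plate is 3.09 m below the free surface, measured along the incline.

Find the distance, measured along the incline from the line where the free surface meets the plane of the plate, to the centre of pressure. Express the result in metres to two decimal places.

γ = ρg = 1563 × 9.81 / 1000 = 15.33303 kN/m³.
Let θ = 37° be the plate's angle to the horizontal; measure y along the incline from where the plane meets the free surface. Vertical depth h = y·sinθ with sinθ = 0.601815.
The centroid lies 2.4/2 = 1.2 m below the top edge, so y_c = 3.09 + 1.2 = 4.29 m and h_c = 4.29 × 0.601815 = 2.58179 m.
A = 4.62 × 2.4 = 11.088 m².
Resultant F = γ·h_c·A = 15.33303 × 2.58179 × 11.088 = 438.937 kN.
I_c = b·h³/12 = 4.62 × 2.4³/12 = 5.32224 m⁴.
Centre of pressure: y_p = y_c + I_c/(y_c·A) = 4.29 + 5.32224/(4.29 × 11.088) = 4.29 + 0.111888 = 4.40189 m along the plane.

y_p = 4.40 m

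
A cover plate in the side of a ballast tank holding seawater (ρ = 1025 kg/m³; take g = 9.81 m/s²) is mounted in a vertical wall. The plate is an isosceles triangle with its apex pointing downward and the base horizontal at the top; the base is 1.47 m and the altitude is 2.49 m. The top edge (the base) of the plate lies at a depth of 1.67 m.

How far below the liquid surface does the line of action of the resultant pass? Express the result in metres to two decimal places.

h_p = 2.64 m

γ = ρg = 1025 × 9.81 / 1000 = 10.05525 kN/m³.
With the apex down, the centroid sits h/3 = 2.49/3 = 0.83 m below the base (the top edge), so the centroid depth is h_c = 1.67 + 0.83 = 2.5 m.
A = ½ × 1.47 × 2.49 = 1.83015 m².
Resultant F = γ·h_c·A = 10.05525 × 2.5 × 1.83015 = 46.0065 kN.
I_c = b·h³/36 = 1.47 × 2.49³/36 = 0.630395 m⁴.
Centre of pressure: y_p = y_c + I_c/(y_c·A) = 2.5 + 0.630395/(2.5 × 1.83015) = 2.5 + 0.13778 = 2.63778 m along the plane.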